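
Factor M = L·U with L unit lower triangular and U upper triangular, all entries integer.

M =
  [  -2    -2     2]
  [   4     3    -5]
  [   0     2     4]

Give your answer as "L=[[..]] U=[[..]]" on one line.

  R1 -= -2·R0 → [0,-1,-1]
  R2 -= 0·R0 → [0,2,4]
  R2 -= -2·R1 → [0,0,2]

L=[[1,0,0],[-2,1,0],[0,-2,1]] U=[[-2,-2,2],[0,-1,-1],[0,0,2]]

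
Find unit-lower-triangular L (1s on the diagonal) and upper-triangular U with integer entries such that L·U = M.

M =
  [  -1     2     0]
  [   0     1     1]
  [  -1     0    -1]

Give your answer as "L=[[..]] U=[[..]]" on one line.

  r1 -= 0·r0 → [0,1,1]
  r2 -= 1·r0 → [0,-2,-1]
  r2 -= -2·r1 → [0,0,1]

L=[[1,0,0],[0,1,0],[1,-2,1]] U=[[-1,2,0],[0,1,1],[0,0,1]]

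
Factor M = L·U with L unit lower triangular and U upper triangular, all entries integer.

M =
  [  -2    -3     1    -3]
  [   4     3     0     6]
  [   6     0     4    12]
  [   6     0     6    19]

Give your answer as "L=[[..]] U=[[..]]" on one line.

L=[[1,0,0,0],[-2,1,0,0],[-3,3,1,0],[-3,3,3,1]] U=[[-2,-3,1,-3],[0,-3,2,0],[0,0,1,3],[0,0,0,1]]

  r1 -= -2·r0 → [0,-3,2,0]
  r2 -= -3·r0 → [0,-9,7,3]
  r3 -= -3·r0 → [0,-9,9,10]
  r2 -= 3·r1 → [0,0,1,3]
  r3 -= 3·r1 → [0,0,3,10]
  r3 -= 3·r2 → [0,0,0,1]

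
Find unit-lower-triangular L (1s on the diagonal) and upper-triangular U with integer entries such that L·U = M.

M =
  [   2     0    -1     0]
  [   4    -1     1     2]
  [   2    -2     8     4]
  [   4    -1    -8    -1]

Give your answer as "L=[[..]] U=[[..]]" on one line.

  r1 -= 2·r0 → [0,-1,3,2]
  r2 -= 1·r0 → [0,-2,9,4]
  r3 -= 2·r0 → [0,-1,-6,-1]
  r2 -= 2·r1 → [0,0,3,0]
  r3 -= 1·r1 → [0,0,-9,-3]
  r3 -= -3·r2 → [0,0,0,-3]

L=[[1,0,0,0],[2,1,0,0],[1,2,1,0],[2,1,-3,1]] U=[[2,0,-1,0],[0,-1,3,2],[0,0,3,0],[0,0,0,-3]]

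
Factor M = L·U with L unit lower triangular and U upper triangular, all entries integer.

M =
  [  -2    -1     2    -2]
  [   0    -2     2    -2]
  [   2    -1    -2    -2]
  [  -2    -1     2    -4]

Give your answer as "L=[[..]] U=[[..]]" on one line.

L=[[1,0,0,0],[0,1,0,0],[-1,1,1,0],[1,0,0,1]] U=[[-2,-1,2,-2],[0,-2,2,-2],[0,0,-2,-2],[0,0,0,-2]]

  R1 -= 0·R0 → [0,-2,2,-2]
  R2 -= -1·R0 → [0,-2,0,-4]
  R3 -= 1·R0 → [0,0,0,-2]
  R2 -= 1·R1 → [0,0,-2,-2]
  R3 -= 0·R1 → [0,0,0,-2]
  R3 -= 0·R2 → [0,0,0,-2]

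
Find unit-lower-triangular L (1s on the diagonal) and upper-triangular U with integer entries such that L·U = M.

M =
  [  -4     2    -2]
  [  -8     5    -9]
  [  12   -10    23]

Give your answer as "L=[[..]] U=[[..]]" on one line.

L=[[1,0,0],[2,1,0],[-3,-4,1]] U=[[-4,2,-2],[0,1,-5],[0,0,-3]]

  R1 -= 2·R0 → [0,1,-5]
  R2 -= -3·R0 → [0,-4,17]
  R2 -= -4·R1 → [0,0,-3]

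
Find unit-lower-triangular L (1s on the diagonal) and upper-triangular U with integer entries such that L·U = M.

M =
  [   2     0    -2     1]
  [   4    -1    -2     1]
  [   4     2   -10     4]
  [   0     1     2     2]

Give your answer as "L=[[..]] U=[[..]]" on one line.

L=[[1,0,0,0],[2,1,0,0],[2,-2,1,0],[0,-1,-2,1]] U=[[2,0,-2,1],[0,-1,2,-1],[0,0,-2,0],[0,0,0,1]]

  R1 -= 2·R0 → [0,-1,2,-1]
  R2 -= 2·R0 → [0,2,-6,2]
  R3 -= 0·R0 → [0,1,2,2]
  R2 -= -2·R1 → [0,0,-2,0]
  R3 -= -1·R1 → [0,0,4,1]
  R3 -= -2·R2 → [0,0,0,1]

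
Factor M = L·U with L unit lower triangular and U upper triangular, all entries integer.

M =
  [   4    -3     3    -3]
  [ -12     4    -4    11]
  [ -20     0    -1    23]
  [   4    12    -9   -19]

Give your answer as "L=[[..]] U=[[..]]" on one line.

  r1 -= -3·r0 → [0,-5,5,2]
  r2 -= -5·r0 → [0,-15,14,8]
  r3 -= 1·r0 → [0,15,-12,-16]
  r2 -= 3·r1 → [0,0,-1,2]
  r3 -= -3·r1 → [0,0,3,-10]
  r3 -= -3·r2 → [0,0,0,-4]

L=[[1,0,0,0],[-3,1,0,0],[-5,3,1,0],[1,-3,-3,1]] U=[[4,-3,3,-3],[0,-5,5,2],[0,0,-1,2],[0,0,0,-4]]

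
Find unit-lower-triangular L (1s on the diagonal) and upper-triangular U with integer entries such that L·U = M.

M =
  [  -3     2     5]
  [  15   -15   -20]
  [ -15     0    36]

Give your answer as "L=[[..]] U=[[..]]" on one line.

  r1 -= -5·r0 → [0,-5,5]
  r2 -= 5·r0 → [0,-10,11]
  r2 -= 2·r1 → [0,0,1]

L=[[1,0,0],[-5,1,0],[5,2,1]] U=[[-3,2,5],[0,-5,5],[0,0,1]]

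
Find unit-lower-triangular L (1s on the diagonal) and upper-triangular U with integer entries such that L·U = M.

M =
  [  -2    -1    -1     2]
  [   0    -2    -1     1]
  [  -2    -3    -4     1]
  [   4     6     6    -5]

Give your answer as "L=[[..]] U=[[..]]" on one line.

L=[[1,0,0,0],[0,1,0,0],[1,1,1,0],[-2,-2,-1,1]] U=[[-2,-1,-1,2],[0,-2,-1,1],[0,0,-2,-2],[0,0,0,-1]]

  r1 -= 0·r0 → [0,-2,-1,1]
  r2 -= 1·r0 → [0,-2,-3,-1]
  r3 -= -2·r0 → [0,4,4,-1]
  r2 -= 1·r1 → [0,0,-2,-2]
  r3 -= -2·r1 → [0,0,2,1]
  r3 -= -1·r2 → [0,0,0,-1]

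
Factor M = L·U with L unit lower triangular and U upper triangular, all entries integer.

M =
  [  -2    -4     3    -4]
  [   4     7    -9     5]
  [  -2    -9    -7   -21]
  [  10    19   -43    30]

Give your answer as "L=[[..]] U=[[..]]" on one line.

L=[[1,0,0,0],[-2,1,0,0],[1,5,1,0],[-5,1,-5,1]] U=[[-2,-4,3,-4],[0,-1,-3,-3],[0,0,5,-2],[0,0,0,3]]

  row1 -= -2·row0 → [0,-1,-3,-3]
  row2 -= 1·row0 → [0,-5,-10,-17]
  row3 -= -5·row0 → [0,-1,-28,10]
  row2 -= 5·row1 → [0,0,5,-2]
  row3 -= 1·row1 → [0,0,-25,13]
  row3 -= -5·row2 → [0,0,0,3]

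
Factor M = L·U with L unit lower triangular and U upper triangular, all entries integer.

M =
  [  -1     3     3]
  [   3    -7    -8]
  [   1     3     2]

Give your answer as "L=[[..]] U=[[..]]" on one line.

  r1 -= -3·r0 → [0,2,1]
  r2 -= -1·r0 → [0,6,5]
  r2 -= 3·r1 → [0,0,2]

L=[[1,0,0],[-3,1,0],[-1,3,1]] U=[[-1,3,3],[0,2,1],[0,0,2]]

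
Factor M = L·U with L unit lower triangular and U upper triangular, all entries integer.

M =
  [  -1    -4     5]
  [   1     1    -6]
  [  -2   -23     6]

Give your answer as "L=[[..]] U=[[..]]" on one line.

  R1 -= -1·R0 → [0,-3,-1]
  R2 -= 2·R0 → [0,-15,-4]
  R2 -= 5·R1 → [0,0,1]

L=[[1,0,0],[-1,1,0],[2,5,1]] U=[[-1,-4,5],[0,-3,-1],[0,0,1]]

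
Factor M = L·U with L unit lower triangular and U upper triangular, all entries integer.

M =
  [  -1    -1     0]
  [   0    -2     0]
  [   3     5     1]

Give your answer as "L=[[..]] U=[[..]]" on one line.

  row1 -= 0·row0 → [0,-2,0]
  row2 -= -3·row0 → [0,2,1]
  row2 -= -1·row1 → [0,0,1]

L=[[1,0,0],[0,1,0],[-3,-1,1]] U=[[-1,-1,0],[0,-2,0],[0,0,1]]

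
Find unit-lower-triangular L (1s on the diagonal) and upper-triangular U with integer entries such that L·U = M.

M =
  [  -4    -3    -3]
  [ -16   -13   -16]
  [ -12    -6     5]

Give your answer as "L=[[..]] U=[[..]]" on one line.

  R1 -= 4·R0 → [0,-1,-4]
  R2 -= 3·R0 → [0,3,14]
  R2 -= -3·R1 → [0,0,2]

L=[[1,0,0],[4,1,0],[3,-3,1]] U=[[-4,-3,-3],[0,-1,-4],[0,0,2]]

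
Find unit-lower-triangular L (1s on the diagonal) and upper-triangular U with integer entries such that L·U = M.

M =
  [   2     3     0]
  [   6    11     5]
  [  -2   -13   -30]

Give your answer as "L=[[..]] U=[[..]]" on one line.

L=[[1,0,0],[3,1,0],[-1,-5,1]] U=[[2,3,0],[0,2,5],[0,0,-5]]

  R1 -= 3·R0 → [0,2,5]
  R2 -= -1·R0 → [0,-10,-30]
  R2 -= -5·R1 → [0,0,-5]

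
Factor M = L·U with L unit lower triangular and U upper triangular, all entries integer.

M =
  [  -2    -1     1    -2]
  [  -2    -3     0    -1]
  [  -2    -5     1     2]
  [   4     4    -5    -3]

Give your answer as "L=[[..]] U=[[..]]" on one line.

L=[[1,0,0,0],[1,1,0,0],[1,2,1,0],[-2,-1,-2,1]] U=[[-2,-1,1,-2],[0,-2,-1,1],[0,0,2,2],[0,0,0,-2]]

  R1 -= 1·R0 → [0,-2,-1,1]
  R2 -= 1·R0 → [0,-4,0,4]
  R3 -= -2·R0 → [0,2,-3,-7]
  R2 -= 2·R1 → [0,0,2,2]
  R3 -= -1·R1 → [0,0,-4,-6]
  R3 -= -2·R2 → [0,0,0,-2]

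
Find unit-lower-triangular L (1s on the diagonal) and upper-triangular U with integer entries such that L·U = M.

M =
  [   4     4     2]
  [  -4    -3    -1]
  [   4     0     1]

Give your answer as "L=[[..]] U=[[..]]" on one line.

  row1 -= -1·row0 → [0,1,1]
  row2 -= 1·row0 → [0,-4,-1]
  row2 -= -4·row1 → [0,0,3]

L=[[1,0,0],[-1,1,0],[1,-4,1]] U=[[4,4,2],[0,1,1],[0,0,3]]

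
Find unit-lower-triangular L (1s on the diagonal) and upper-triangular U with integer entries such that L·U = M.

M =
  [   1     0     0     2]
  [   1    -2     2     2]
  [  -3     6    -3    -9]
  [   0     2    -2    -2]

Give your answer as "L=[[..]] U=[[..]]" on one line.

  R1 -= 1·R0 → [0,-2,2,0]
  R2 -= -3·R0 → [0,6,-3,-3]
  R3 -= 0·R0 → [0,2,-2,-2]
  R2 -= -3·R1 → [0,0,3,-3]
  R3 -= -1·R1 → [0,0,0,-2]
  R3 -= 0·R2 → [0,0,0,-2]

L=[[1,0,0,0],[1,1,0,0],[-3,-3,1,0],[0,-1,0,1]] U=[[1,0,0,2],[0,-2,2,0],[0,0,3,-3],[0,0,0,-2]]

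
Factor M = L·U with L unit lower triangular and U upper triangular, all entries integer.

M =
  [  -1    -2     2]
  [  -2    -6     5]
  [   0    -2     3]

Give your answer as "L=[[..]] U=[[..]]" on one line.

  R1 -= 2·R0 → [0,-2,1]
  R2 -= 0·R0 → [0,-2,3]
  R2 -= 1·R1 → [0,0,2]

L=[[1,0,0],[2,1,0],[0,1,1]] U=[[-1,-2,2],[0,-2,1],[0,0,2]]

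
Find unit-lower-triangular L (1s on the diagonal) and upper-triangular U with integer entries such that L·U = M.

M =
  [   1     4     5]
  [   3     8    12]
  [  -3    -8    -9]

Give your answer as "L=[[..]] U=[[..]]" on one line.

  r1 -= 3·r0 → [0,-4,-3]
  r2 -= -3·r0 → [0,4,6]
  r2 -= -1·r1 → [0,0,3]

L=[[1,0,0],[3,1,0],[-3,-1,1]] U=[[1,4,5],[0,-4,-3],[0,0,3]]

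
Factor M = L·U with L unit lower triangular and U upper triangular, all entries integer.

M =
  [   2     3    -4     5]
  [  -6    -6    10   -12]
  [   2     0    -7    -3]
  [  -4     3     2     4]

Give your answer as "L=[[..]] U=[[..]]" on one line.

  R1 -= -3·R0 → [0,3,-2,3]
  R2 -= 1·R0 → [0,-3,-3,-8]
  R3 -= -2·R0 → [0,9,-6,14]
  R2 -= -1·R1 → [0,0,-5,-5]
  R3 -= 3·R1 → [0,0,0,5]
  R3 -= 0·R2 → [0,0,0,5]

L=[[1,0,0,0],[-3,1,0,0],[1,-1,1,0],[-2,3,0,1]] U=[[2,3,-4,5],[0,3,-2,3],[0,0,-5,-5],[0,0,0,5]]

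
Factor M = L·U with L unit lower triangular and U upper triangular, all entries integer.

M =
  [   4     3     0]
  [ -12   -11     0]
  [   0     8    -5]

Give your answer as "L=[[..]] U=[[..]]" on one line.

L=[[1,0,0],[-3,1,0],[0,-4,1]] U=[[4,3,0],[0,-2,0],[0,0,-5]]

  r1 -= -3·r0 → [0,-2,0]
  r2 -= 0·r0 → [0,8,-5]
  r2 -= -4·r1 → [0,0,-5]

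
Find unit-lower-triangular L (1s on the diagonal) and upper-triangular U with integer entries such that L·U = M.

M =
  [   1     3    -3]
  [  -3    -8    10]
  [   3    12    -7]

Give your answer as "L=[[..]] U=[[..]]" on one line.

L=[[1,0,0],[-3,1,0],[3,3,1]] U=[[1,3,-3],[0,1,1],[0,0,-1]]

  R1 -= -3·R0 → [0,1,1]
  R2 -= 3·R0 → [0,3,2]
  R2 -= 3·R1 → [0,0,-1]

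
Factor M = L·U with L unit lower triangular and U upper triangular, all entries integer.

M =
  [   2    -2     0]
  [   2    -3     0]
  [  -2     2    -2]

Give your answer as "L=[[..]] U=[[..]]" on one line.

  row1 -= 1·row0 → [0,-1,0]
  row2 -= -1·row0 → [0,0,-2]
  row2 -= 0·row1 → [0,0,-2]

L=[[1,0,0],[1,1,0],[-1,0,1]] U=[[2,-2,0],[0,-1,0],[0,0,-2]]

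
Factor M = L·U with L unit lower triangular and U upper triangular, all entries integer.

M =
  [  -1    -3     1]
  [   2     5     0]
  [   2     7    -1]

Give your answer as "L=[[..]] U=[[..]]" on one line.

L=[[1,0,0],[-2,1,0],[-2,-1,1]] U=[[-1,-3,1],[0,-1,2],[0,0,3]]

  r1 -= -2·r0 → [0,-1,2]
  r2 -= -2·r0 → [0,1,1]
  r2 -= -1·r1 → [0,0,3]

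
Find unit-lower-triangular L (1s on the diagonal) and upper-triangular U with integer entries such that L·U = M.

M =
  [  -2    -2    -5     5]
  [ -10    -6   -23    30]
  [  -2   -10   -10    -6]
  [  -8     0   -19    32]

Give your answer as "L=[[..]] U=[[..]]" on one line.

  r1 -= 5·r0 → [0,4,2,5]
  r2 -= 1·r0 → [0,-8,-5,-11]
  r3 -= 4·r0 → [0,8,1,12]
  r2 -= -2·r1 → [0,0,-1,-1]
  r3 -= 2·r1 → [0,0,-3,2]
  r3 -= 3·r2 → [0,0,0,5]

L=[[1,0,0,0],[5,1,0,0],[1,-2,1,0],[4,2,3,1]] U=[[-2,-2,-5,5],[0,4,2,5],[0,0,-1,-1],[0,0,0,5]]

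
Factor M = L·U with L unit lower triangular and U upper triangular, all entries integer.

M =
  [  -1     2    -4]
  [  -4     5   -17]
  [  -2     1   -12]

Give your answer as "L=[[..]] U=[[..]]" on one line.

  row1 -= 4·row0 → [0,-3,-1]
  row2 -= 2·row0 → [0,-3,-4]
  row2 -= 1·row1 → [0,0,-3]

L=[[1,0,0],[4,1,0],[2,1,1]] U=[[-1,2,-4],[0,-3,-1],[0,0,-3]]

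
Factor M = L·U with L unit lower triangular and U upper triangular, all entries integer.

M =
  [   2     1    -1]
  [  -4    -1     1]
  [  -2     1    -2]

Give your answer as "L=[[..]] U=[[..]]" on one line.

L=[[1,0,0],[-2,1,0],[-1,2,1]] U=[[2,1,-1],[0,1,-1],[0,0,-1]]

  row1 -= -2·row0 → [0,1,-1]
  row2 -= -1·row0 → [0,2,-3]
  row2 -= 2·row1 → [0,0,-1]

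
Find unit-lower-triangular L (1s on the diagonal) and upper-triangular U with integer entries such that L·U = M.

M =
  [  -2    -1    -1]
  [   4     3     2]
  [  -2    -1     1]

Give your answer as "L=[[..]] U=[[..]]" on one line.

  r1 -= -2·r0 → [0,1,0]
  r2 -= 1·r0 → [0,0,2]
  r2 -= 0·r1 → [0,0,2]

L=[[1,0,0],[-2,1,0],[1,0,1]] U=[[-2,-1,-1],[0,1,0],[0,0,2]]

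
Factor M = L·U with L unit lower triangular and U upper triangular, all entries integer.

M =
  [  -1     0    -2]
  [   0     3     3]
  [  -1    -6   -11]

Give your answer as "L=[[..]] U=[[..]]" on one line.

L=[[1,0,0],[0,1,0],[1,-2,1]] U=[[-1,0,-2],[0,3,3],[0,0,-3]]

  row1 -= 0·row0 → [0,3,3]
  row2 -= 1·row0 → [0,-6,-9]
  row2 -= -2·row1 → [0,0,-3]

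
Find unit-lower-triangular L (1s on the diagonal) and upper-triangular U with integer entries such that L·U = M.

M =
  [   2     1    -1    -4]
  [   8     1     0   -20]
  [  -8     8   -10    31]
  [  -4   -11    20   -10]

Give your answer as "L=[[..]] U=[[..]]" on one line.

L=[[1,0,0,0],[4,1,0,0],[-4,-4,1,0],[-2,3,3,1]] U=[[2,1,-1,-4],[0,-3,4,-4],[0,0,2,-1],[0,0,0,-3]]

  R1 -= 4·R0 → [0,-3,4,-4]
  R2 -= -4·R0 → [0,12,-14,15]
  R3 -= -2·R0 → [0,-9,18,-18]
  R2 -= -4·R1 → [0,0,2,-1]
  R3 -= 3·R1 → [0,0,6,-6]
  R3 -= 3·R2 → [0,0,0,-3]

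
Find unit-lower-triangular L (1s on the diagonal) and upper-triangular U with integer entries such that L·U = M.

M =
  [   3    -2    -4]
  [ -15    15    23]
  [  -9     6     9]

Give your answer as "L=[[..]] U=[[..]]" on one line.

  r1 -= -5·r0 → [0,5,3]
  r2 -= -3·r0 → [0,0,-3]
  r2 -= 0·r1 → [0,0,-3]

L=[[1,0,0],[-5,1,0],[-3,0,1]] U=[[3,-2,-4],[0,5,3],[0,0,-3]]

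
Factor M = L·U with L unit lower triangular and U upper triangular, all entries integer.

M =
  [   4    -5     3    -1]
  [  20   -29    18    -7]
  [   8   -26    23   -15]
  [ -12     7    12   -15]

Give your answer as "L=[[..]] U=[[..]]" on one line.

L=[[1,0,0,0],[5,1,0,0],[2,4,1,0],[-3,2,3,1]] U=[[4,-5,3,-1],[0,-4,3,-2],[0,0,5,-5],[0,0,0,1]]

  R1 -= 5·R0 → [0,-4,3,-2]
  R2 -= 2·R0 → [0,-16,17,-13]
  R3 -= -3·R0 → [0,-8,21,-18]
  R2 -= 4·R1 → [0,0,5,-5]
  R3 -= 2·R1 → [0,0,15,-14]
  R3 -= 3·R2 → [0,0,0,1]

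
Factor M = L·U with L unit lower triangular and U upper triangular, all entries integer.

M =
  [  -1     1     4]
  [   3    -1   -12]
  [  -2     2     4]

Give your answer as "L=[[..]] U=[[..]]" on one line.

L=[[1,0,0],[-3,1,0],[2,0,1]] U=[[-1,1,4],[0,2,0],[0,0,-4]]

  r1 -= -3·r0 → [0,2,0]
  r2 -= 2·r0 → [0,0,-4]
  r2 -= 0·r1 → [0,0,-4]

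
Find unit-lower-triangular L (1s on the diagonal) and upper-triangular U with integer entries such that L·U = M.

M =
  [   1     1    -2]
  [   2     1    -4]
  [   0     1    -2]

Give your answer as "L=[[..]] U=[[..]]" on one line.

  row1 -= 2·row0 → [0,-1,0]
  row2 -= 0·row0 → [0,1,-2]
  row2 -= -1·row1 → [0,0,-2]

L=[[1,0,0],[2,1,0],[0,-1,1]] U=[[1,1,-2],[0,-1,0],[0,0,-2]]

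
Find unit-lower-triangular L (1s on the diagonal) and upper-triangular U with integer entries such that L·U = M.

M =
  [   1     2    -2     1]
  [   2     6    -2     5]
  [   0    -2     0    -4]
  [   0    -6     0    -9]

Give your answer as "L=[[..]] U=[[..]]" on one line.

L=[[1,0,0,0],[2,1,0,0],[0,-1,1,0],[0,-3,3,1]] U=[[1,2,-2,1],[0,2,2,3],[0,0,2,-1],[0,0,0,3]]

  row1 -= 2·row0 → [0,2,2,3]
  row2 -= 0·row0 → [0,-2,0,-4]
  row3 -= 0·row0 → [0,-6,0,-9]
  row2 -= -1·row1 → [0,0,2,-1]
  row3 -= -3·row1 → [0,0,6,0]
  row3 -= 3·row2 → [0,0,0,3]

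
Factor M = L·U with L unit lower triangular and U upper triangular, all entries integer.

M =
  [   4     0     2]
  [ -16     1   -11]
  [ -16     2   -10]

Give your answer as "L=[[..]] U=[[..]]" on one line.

  r1 -= -4·r0 → [0,1,-3]
  r2 -= -4·r0 → [0,2,-2]
  r2 -= 2·r1 → [0,0,4]

L=[[1,0,0],[-4,1,0],[-4,2,1]] U=[[4,0,2],[0,1,-3],[0,0,4]]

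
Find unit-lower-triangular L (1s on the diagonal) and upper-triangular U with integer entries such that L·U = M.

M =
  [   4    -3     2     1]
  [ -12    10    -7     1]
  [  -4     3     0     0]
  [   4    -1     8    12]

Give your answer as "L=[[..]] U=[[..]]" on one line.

L=[[1,0,0,0],[-3,1,0,0],[-1,0,1,0],[1,2,4,1]] U=[[4,-3,2,1],[0,1,-1,4],[0,0,2,1],[0,0,0,-1]]

  R1 -= -3·R0 → [0,1,-1,4]
  R2 -= -1·R0 → [0,0,2,1]
  R3 -= 1·R0 → [0,2,6,11]
  R2 -= 0·R1 → [0,0,2,1]
  R3 -= 2·R1 → [0,0,8,3]
  R3 -= 4·R2 → [0,0,0,-1]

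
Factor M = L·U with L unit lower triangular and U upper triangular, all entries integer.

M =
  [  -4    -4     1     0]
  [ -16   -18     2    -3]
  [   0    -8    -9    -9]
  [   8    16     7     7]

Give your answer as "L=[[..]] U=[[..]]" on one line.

  R1 -= 4·R0 → [0,-2,-2,-3]
  R2 -= 0·R0 → [0,-8,-9,-9]
  R3 -= -2·R0 → [0,8,9,7]
  R2 -= 4·R1 → [0,0,-1,3]
  R3 -= -4·R1 → [0,0,1,-5]
  R3 -= -1·R2 → [0,0,0,-2]

L=[[1,0,0,0],[4,1,0,0],[0,4,1,0],[-2,-4,-1,1]] U=[[-4,-4,1,0],[0,-2,-2,-3],[0,0,-1,3],[0,0,0,-2]]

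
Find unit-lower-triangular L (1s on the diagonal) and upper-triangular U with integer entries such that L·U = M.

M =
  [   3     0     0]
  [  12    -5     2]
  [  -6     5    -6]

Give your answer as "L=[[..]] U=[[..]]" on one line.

  row1 -= 4·row0 → [0,-5,2]
  row2 -= -2·row0 → [0,5,-6]
  row2 -= -1·row1 → [0,0,-4]

L=[[1,0,0],[4,1,0],[-2,-1,1]] U=[[3,0,0],[0,-5,2],[0,0,-4]]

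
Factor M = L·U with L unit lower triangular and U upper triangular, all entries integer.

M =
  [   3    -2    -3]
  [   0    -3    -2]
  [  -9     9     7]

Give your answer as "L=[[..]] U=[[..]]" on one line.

  r1 -= 0·r0 → [0,-3,-2]
  r2 -= -3·r0 → [0,3,-2]
  r2 -= -1·r1 → [0,0,-4]

L=[[1,0,0],[0,1,0],[-3,-1,1]] U=[[3,-2,-3],[0,-3,-2],[0,0,-4]]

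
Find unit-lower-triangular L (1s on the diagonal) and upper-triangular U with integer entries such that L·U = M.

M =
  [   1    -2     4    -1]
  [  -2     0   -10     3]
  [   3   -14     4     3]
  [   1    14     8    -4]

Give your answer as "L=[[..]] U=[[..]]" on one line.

L=[[1,0,0,0],[-2,1,0,0],[3,2,1,0],[1,-4,1,1]] U=[[1,-2,4,-1],[0,-4,-2,1],[0,0,-4,4],[0,0,0,-3]]

  r1 -= -2·r0 → [0,-4,-2,1]
  r2 -= 3·r0 → [0,-8,-8,6]
  r3 -= 1·r0 → [0,16,4,-3]
  r2 -= 2·r1 → [0,0,-4,4]
  r3 -= -4·r1 → [0,0,-4,1]
  r3 -= 1·r2 → [0,0,0,-3]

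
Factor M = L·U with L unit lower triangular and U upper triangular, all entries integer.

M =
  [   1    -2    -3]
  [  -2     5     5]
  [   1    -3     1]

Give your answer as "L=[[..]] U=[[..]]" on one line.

L=[[1,0,0],[-2,1,0],[1,-1,1]] U=[[1,-2,-3],[0,1,-1],[0,0,3]]

  row1 -= -2·row0 → [0,1,-1]
  row2 -= 1·row0 → [0,-1,4]
  row2 -= -1·row1 → [0,0,3]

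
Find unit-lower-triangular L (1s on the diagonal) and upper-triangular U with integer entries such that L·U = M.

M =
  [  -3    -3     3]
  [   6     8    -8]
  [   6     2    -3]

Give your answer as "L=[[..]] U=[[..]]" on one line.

L=[[1,0,0],[-2,1,0],[-2,-2,1]] U=[[-3,-3,3],[0,2,-2],[0,0,-1]]

  R1 -= -2·R0 → [0,2,-2]
  R2 -= -2·R0 → [0,-4,3]
  R2 -= -2·R1 → [0,0,-1]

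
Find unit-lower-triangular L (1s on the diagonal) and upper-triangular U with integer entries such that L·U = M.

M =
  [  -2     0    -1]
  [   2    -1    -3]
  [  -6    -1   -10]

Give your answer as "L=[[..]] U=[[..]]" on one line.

L=[[1,0,0],[-1,1,0],[3,1,1]] U=[[-2,0,-1],[0,-1,-4],[0,0,-3]]

  r1 -= -1·r0 → [0,-1,-4]
  r2 -= 3·r0 → [0,-1,-7]
  r2 -= 1·r1 → [0,0,-3]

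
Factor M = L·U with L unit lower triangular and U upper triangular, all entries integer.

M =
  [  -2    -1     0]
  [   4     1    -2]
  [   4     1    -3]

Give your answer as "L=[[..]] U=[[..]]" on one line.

L=[[1,0,0],[-2,1,0],[-2,1,1]] U=[[-2,-1,0],[0,-1,-2],[0,0,-1]]

  row1 -= -2·row0 → [0,-1,-2]
  row2 -= -2·row0 → [0,-1,-3]
  row2 -= 1·row1 → [0,0,-1]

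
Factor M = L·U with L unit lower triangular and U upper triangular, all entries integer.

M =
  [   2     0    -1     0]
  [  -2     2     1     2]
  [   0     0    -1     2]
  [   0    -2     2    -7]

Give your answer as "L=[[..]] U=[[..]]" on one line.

  row1 -= -1·row0 → [0,2,0,2]
  row2 -= 0·row0 → [0,0,-1,2]
  row3 -= 0·row0 → [0,-2,2,-7]
  row2 -= 0·row1 → [0,0,-1,2]
  row3 -= -1·row1 → [0,0,2,-5]
  row3 -= -2·row2 → [0,0,0,-1]

L=[[1,0,0,0],[-1,1,0,0],[0,0,1,0],[0,-1,-2,1]] U=[[2,0,-1,0],[0,2,0,2],[0,0,-1,2],[0,0,0,-1]]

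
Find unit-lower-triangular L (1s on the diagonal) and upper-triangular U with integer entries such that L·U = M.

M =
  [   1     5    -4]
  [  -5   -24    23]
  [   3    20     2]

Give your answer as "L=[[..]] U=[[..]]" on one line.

  row1 -= -5·row0 → [0,1,3]
  row2 -= 3·row0 → [0,5,14]
  row2 -= 5·row1 → [0,0,-1]

L=[[1,0,0],[-5,1,0],[3,5,1]] U=[[1,5,-4],[0,1,3],[0,0,-1]]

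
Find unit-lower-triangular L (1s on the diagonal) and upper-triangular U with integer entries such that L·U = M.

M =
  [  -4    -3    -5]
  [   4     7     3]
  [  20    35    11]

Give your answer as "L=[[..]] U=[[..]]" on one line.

  row1 -= -1·row0 → [0,4,-2]
  row2 -= -5·row0 → [0,20,-14]
  row2 -= 5·row1 → [0,0,-4]

L=[[1,0,0],[-1,1,0],[-5,5,1]] U=[[-4,-3,-5],[0,4,-2],[0,0,-4]]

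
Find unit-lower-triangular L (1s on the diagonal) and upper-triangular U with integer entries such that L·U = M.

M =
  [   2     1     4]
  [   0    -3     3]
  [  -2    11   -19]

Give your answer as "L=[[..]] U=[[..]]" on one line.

  R1 -= 0·R0 → [0,-3,3]
  R2 -= -1·R0 → [0,12,-15]
  R2 -= -4·R1 → [0,0,-3]

L=[[1,0,0],[0,1,0],[-1,-4,1]] U=[[2,1,4],[0,-3,3],[0,0,-3]]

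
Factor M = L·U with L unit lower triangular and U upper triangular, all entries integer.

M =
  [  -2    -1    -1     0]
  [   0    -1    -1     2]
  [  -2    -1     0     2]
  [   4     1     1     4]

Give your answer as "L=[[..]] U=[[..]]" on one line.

  row1 -= 0·row0 → [0,-1,-1,2]
  row2 -= 1·row0 → [0,0,1,2]
  row3 -= -2·row0 → [0,-1,-1,4]
  row2 -= 0·row1 → [0,0,1,2]
  row3 -= 1·row1 → [0,0,0,2]
  row3 -= 0·row2 → [0,0,0,2]

L=[[1,0,0,0],[0,1,0,0],[1,0,1,0],[-2,1,0,1]] U=[[-2,-1,-1,0],[0,-1,-1,2],[0,0,1,2],[0,0,0,2]]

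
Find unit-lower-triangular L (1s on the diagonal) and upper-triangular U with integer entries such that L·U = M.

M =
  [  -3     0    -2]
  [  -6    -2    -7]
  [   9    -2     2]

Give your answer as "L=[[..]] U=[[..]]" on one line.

L=[[1,0,0],[2,1,0],[-3,1,1]] U=[[-3,0,-2],[0,-2,-3],[0,0,-1]]

  r1 -= 2·r0 → [0,-2,-3]
  r2 -= -3·r0 → [0,-2,-4]
  r2 -= 1·r1 → [0,0,-1]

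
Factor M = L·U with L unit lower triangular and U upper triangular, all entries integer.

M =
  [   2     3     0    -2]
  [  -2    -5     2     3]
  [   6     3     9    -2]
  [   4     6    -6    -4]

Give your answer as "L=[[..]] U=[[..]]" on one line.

  r1 -= -1·r0 → [0,-2,2,1]
  r2 -= 3·r0 → [0,-6,9,4]
  r3 -= 2·r0 → [0,0,-6,0]
  r2 -= 3·r1 → [0,0,3,1]
  r3 -= 0·r1 → [0,0,-6,0]
  r3 -= -2·r2 → [0,0,0,2]

L=[[1,0,0,0],[-1,1,0,0],[3,3,1,0],[2,0,-2,1]] U=[[2,3,0,-2],[0,-2,2,1],[0,0,3,1],[0,0,0,2]]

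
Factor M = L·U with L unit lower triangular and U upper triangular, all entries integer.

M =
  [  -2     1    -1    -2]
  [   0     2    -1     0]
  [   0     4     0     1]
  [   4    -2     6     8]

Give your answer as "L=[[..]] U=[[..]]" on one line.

  R1 -= 0·R0 → [0,2,-1,0]
  R2 -= 0·R0 → [0,4,0,1]
  R3 -= -2·R0 → [0,0,4,4]
  R2 -= 2·R1 → [0,0,2,1]
  R3 -= 0·R1 → [0,0,4,4]
  R3 -= 2·R2 → [0,0,0,2]

L=[[1,0,0,0],[0,1,0,0],[0,2,1,0],[-2,0,2,1]] U=[[-2,1,-1,-2],[0,2,-1,0],[0,0,2,1],[0,0,0,2]]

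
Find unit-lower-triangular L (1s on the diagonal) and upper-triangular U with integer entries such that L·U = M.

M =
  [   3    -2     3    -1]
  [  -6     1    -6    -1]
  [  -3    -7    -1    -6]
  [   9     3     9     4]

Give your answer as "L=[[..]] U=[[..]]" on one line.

  row1 -= -2·row0 → [0,-3,0,-3]
  row2 -= -1·row0 → [0,-9,2,-7]
  row3 -= 3·row0 → [0,9,0,7]
  row2 -= 3·row1 → [0,0,2,2]
  row3 -= -3·row1 → [0,0,0,-2]
  row3 -= 0·row2 → [0,0,0,-2]

L=[[1,0,0,0],[-2,1,0,0],[-1,3,1,0],[3,-3,0,1]] U=[[3,-2,3,-1],[0,-3,0,-3],[0,0,2,2],[0,0,0,-2]]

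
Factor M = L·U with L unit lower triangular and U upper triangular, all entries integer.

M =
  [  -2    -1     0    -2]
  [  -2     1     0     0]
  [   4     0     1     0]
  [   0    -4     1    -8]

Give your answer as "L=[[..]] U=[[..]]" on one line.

  r1 -= 1·r0 → [0,2,0,2]
  r2 -= -2·r0 → [0,-2,1,-4]
  r3 -= 0·r0 → [0,-4,1,-8]
  r2 -= -1·r1 → [0,0,1,-2]
  r3 -= -2·r1 → [0,0,1,-4]
  r3 -= 1·r2 → [0,0,0,-2]

L=[[1,0,0,0],[1,1,0,0],[-2,-1,1,0],[0,-2,1,1]] U=[[-2,-1,0,-2],[0,2,0,2],[0,0,1,-2],[0,0,0,-2]]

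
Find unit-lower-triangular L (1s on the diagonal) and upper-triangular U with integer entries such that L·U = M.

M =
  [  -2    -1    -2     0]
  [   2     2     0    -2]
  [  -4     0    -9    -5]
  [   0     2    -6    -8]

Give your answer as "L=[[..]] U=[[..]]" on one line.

  r1 -= -1·r0 → [0,1,-2,-2]
  r2 -= 2·r0 → [0,2,-5,-5]
  r3 -= 0·r0 → [0,2,-6,-8]
  r2 -= 2·r1 → [0,0,-1,-1]
  r3 -= 2·r1 → [0,0,-2,-4]
  r3 -= 2·r2 → [0,0,0,-2]

L=[[1,0,0,0],[-1,1,0,0],[2,2,1,0],[0,2,2,1]] U=[[-2,-1,-2,0],[0,1,-2,-2],[0,0,-1,-1],[0,0,0,-2]]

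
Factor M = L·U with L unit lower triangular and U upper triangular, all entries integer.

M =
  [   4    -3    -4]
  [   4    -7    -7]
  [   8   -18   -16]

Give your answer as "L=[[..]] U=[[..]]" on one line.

L=[[1,0,0],[1,1,0],[2,3,1]] U=[[4,-3,-4],[0,-4,-3],[0,0,1]]

  row1 -= 1·row0 → [0,-4,-3]
  row2 -= 2·row0 → [0,-12,-8]
  row2 -= 3·row1 → [0,0,1]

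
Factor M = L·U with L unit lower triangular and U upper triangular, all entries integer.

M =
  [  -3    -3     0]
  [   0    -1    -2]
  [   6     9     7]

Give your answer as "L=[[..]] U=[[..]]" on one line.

  R1 -= 0·R0 → [0,-1,-2]
  R2 -= -2·R0 → [0,3,7]
  R2 -= -3·R1 → [0,0,1]

L=[[1,0,0],[0,1,0],[-2,-3,1]] U=[[-3,-3,0],[0,-1,-2],[0,0,1]]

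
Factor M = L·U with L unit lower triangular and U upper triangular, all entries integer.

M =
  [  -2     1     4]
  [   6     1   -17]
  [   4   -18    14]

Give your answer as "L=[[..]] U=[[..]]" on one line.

  row1 -= -3·row0 → [0,4,-5]
  row2 -= -2·row0 → [0,-16,22]
  row2 -= -4·row1 → [0,0,2]

L=[[1,0,0],[-3,1,0],[-2,-4,1]] U=[[-2,1,4],[0,4,-5],[0,0,2]]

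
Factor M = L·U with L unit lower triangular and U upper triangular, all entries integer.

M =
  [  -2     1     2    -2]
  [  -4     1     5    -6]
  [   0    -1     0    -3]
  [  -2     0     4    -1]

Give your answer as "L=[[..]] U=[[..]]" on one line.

  row1 -= 2·row0 → [0,-1,1,-2]
  row2 -= 0·row0 → [0,-1,0,-3]
  row3 -= 1·row0 → [0,-1,2,1]
  row2 -= 1·row1 → [0,0,-1,-1]
  row3 -= 1·row1 → [0,0,1,3]
  row3 -= -1·row2 → [0,0,0,2]

L=[[1,0,0,0],[2,1,0,0],[0,1,1,0],[1,1,-1,1]] U=[[-2,1,2,-2],[0,-1,1,-2],[0,0,-1,-1],[0,0,0,2]]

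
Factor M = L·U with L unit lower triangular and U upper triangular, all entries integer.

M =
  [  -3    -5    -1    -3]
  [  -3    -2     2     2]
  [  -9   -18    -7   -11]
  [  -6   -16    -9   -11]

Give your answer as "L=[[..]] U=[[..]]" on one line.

  R1 -= 1·R0 → [0,3,3,5]
  R2 -= 3·R0 → [0,-3,-4,-2]
  R3 -= 2·R0 → [0,-6,-7,-5]
  R2 -= -1·R1 → [0,0,-1,3]
  R3 -= -2·R1 → [0,0,-1,5]
  R3 -= 1·R2 → [0,0,0,2]

L=[[1,0,0,0],[1,1,0,0],[3,-1,1,0],[2,-2,1,1]] U=[[-3,-5,-1,-3],[0,3,3,5],[0,0,-1,3],[0,0,0,2]]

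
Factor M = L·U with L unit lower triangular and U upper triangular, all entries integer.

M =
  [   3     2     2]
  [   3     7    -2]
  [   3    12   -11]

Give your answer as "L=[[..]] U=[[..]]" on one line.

  R1 -= 1·R0 → [0,5,-4]
  R2 -= 1·R0 → [0,10,-13]
  R2 -= 2·R1 → [0,0,-5]

L=[[1,0,0],[1,1,0],[1,2,1]] U=[[3,2,2],[0,5,-4],[0,0,-5]]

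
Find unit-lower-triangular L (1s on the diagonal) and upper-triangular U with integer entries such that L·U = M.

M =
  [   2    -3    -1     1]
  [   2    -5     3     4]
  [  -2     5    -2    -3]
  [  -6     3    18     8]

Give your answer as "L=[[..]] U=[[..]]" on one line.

  row1 -= 1·row0 → [0,-2,4,3]
  row2 -= -1·row0 → [0,2,-3,-2]
  row3 -= -3·row0 → [0,-6,15,11]
  row2 -= -1·row1 → [0,0,1,1]
  row3 -= 3·row1 → [0,0,3,2]
  row3 -= 3·row2 → [0,0,0,-1]

L=[[1,0,0,0],[1,1,0,0],[-1,-1,1,0],[-3,3,3,1]] U=[[2,-3,-1,1],[0,-2,4,3],[0,0,1,1],[0,0,0,-1]]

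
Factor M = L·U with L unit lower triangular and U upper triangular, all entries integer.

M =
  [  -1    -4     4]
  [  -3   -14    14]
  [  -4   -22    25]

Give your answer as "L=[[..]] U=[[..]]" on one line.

  row1 -= 3·row0 → [0,-2,2]
  row2 -= 4·row0 → [0,-6,9]
  row2 -= 3·row1 → [0,0,3]

L=[[1,0,0],[3,1,0],[4,3,1]] U=[[-1,-4,4],[0,-2,2],[0,0,3]]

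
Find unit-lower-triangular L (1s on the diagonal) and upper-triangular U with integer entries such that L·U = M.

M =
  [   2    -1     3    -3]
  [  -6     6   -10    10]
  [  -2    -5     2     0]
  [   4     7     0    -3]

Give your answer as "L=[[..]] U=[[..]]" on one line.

L=[[1,0,0,0],[-3,1,0,0],[-1,-2,1,0],[2,3,-1,1]] U=[[2,-1,3,-3],[0,3,-1,1],[0,0,3,-1],[0,0,0,-1]]

  r1 -= -3·r0 → [0,3,-1,1]
  r2 -= -1·r0 → [0,-6,5,-3]
  r3 -= 2·r0 → [0,9,-6,3]
  r2 -= -2·r1 → [0,0,3,-1]
  r3 -= 3·r1 → [0,0,-3,0]
  r3 -= -1·r2 → [0,0,0,-1]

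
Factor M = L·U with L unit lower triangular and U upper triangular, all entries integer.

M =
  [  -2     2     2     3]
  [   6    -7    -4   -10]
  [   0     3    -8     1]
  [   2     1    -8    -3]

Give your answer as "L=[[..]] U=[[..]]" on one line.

  r1 -= -3·r0 → [0,-1,2,-1]
  r2 -= 0·r0 → [0,3,-8,1]
  r3 -= -1·r0 → [0,3,-6,0]
  r2 -= -3·r1 → [0,0,-2,-2]
  r3 -= -3·r1 → [0,0,0,-3]
  r3 -= 0·r2 → [0,0,0,-3]

L=[[1,0,0,0],[-3,1,0,0],[0,-3,1,0],[-1,-3,0,1]] U=[[-2,2,2,3],[0,-1,2,-1],[0,0,-2,-2],[0,0,0,-3]]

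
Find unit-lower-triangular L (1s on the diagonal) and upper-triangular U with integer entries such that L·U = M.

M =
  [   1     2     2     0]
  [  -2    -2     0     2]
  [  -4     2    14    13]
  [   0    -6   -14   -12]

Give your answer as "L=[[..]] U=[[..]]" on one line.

L=[[1,0,0,0],[-2,1,0,0],[-4,5,1,0],[0,-3,-1,1]] U=[[1,2,2,0],[0,2,4,2],[0,0,2,3],[0,0,0,-3]]

  row1 -= -2·row0 → [0,2,4,2]
  row2 -= -4·row0 → [0,10,22,13]
  row3 -= 0·row0 → [0,-6,-14,-12]
  row2 -= 5·row1 → [0,0,2,3]
  row3 -= -3·row1 → [0,0,-2,-6]
  row3 -= -1·row2 → [0,0,0,-3]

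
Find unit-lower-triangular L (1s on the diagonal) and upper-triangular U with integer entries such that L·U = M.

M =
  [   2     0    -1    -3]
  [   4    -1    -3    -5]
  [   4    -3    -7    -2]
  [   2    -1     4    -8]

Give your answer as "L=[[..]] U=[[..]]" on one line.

  r1 -= 2·r0 → [0,-1,-1,1]
  r2 -= 2·r0 → [0,-3,-5,4]
  r3 -= 1·r0 → [0,-1,5,-5]
  r2 -= 3·r1 → [0,0,-2,1]
  r3 -= 1·r1 → [0,0,6,-6]
  r3 -= -3·r2 → [0,0,0,-3]

L=[[1,0,0,0],[2,1,0,0],[2,3,1,0],[1,1,-3,1]] U=[[2,0,-1,-3],[0,-1,-1,1],[0,0,-2,1],[0,0,0,-3]]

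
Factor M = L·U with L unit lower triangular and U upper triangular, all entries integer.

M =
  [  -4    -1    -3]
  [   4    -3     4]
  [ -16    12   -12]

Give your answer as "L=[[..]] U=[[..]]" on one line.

L=[[1,0,0],[-1,1,0],[4,-4,1]] U=[[-4,-1,-3],[0,-4,1],[0,0,4]]

  row1 -= -1·row0 → [0,-4,1]
  row2 -= 4·row0 → [0,16,0]
  row2 -= -4·row1 → [0,0,4]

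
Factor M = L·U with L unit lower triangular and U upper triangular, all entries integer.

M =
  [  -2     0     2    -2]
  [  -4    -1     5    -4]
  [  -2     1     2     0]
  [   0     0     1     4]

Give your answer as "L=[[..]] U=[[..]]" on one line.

L=[[1,0,0,0],[2,1,0,0],[1,-1,1,0],[0,0,1,1]] U=[[-2,0,2,-2],[0,-1,1,0],[0,0,1,2],[0,0,0,2]]

  r1 -= 2·r0 → [0,-1,1,0]
  r2 -= 1·r0 → [0,1,0,2]
  r3 -= 0·r0 → [0,0,1,4]
  r2 -= -1·r1 → [0,0,1,2]
  r3 -= 0·r1 → [0,0,1,4]
  r3 -= 1·r2 → [0,0,0,2]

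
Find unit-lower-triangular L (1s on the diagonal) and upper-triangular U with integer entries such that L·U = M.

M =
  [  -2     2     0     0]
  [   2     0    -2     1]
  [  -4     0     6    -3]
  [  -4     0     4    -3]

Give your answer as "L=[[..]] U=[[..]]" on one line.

  r1 -= -1·r0 → [0,2,-2,1]
  r2 -= 2·r0 → [0,-4,6,-3]
  r3 -= 2·r0 → [0,-4,4,-3]
  r2 -= -2·r1 → [0,0,2,-1]
  r3 -= -2·r1 → [0,0,0,-1]
  r3 -= 0·r2 → [0,0,0,-1]

L=[[1,0,0,0],[-1,1,0,0],[2,-2,1,0],[2,-2,0,1]] U=[[-2,2,0,0],[0,2,-2,1],[0,0,2,-1],[0,0,0,-1]]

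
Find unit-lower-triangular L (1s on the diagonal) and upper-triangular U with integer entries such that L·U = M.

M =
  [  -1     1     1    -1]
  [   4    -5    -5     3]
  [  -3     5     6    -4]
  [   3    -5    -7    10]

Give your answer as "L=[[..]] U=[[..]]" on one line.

  R1 -= -4·R0 → [0,-1,-1,-1]
  R2 -= 3·R0 → [0,2,3,-1]
  R3 -= -3·R0 → [0,-2,-4,7]
  R2 -= -2·R1 → [0,0,1,-3]
  R3 -= 2·R1 → [0,0,-2,9]
  R3 -= -2·R2 → [0,0,0,3]

L=[[1,0,0,0],[-4,1,0,0],[3,-2,1,0],[-3,2,-2,1]] U=[[-1,1,1,-1],[0,-1,-1,-1],[0,0,1,-3],[0,0,0,3]]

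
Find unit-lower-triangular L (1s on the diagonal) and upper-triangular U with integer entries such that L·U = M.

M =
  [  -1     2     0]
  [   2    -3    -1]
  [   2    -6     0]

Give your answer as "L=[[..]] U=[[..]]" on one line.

  R1 -= -2·R0 → [0,1,-1]
  R2 -= -2·R0 → [0,-2,0]
  R2 -= -2·R1 → [0,0,-2]

L=[[1,0,0],[-2,1,0],[-2,-2,1]] U=[[-1,2,0],[0,1,-1],[0,0,-2]]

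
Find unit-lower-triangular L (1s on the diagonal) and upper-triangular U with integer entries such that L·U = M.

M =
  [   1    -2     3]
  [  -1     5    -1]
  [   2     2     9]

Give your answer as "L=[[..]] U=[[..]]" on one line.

  R1 -= -1·R0 → [0,3,2]
  R2 -= 2·R0 → [0,6,3]
  R2 -= 2·R1 → [0,0,-1]

L=[[1,0,0],[-1,1,0],[2,2,1]] U=[[1,-2,3],[0,3,2],[0,0,-1]]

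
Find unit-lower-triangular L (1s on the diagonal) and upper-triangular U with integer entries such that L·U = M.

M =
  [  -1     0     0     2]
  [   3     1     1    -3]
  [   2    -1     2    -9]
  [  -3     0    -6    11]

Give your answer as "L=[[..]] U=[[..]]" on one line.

  row1 -= -3·row0 → [0,1,1,3]
  row2 -= -2·row0 → [0,-1,2,-5]
  row3 -= 3·row0 → [0,0,-6,5]
  row2 -= -1·row1 → [0,0,3,-2]
  row3 -= 0·row1 → [0,0,-6,5]
  row3 -= -2·row2 → [0,0,0,1]

L=[[1,0,0,0],[-3,1,0,0],[-2,-1,1,0],[3,0,-2,1]] U=[[-1,0,0,2],[0,1,1,3],[0,0,3,-2],[0,0,0,1]]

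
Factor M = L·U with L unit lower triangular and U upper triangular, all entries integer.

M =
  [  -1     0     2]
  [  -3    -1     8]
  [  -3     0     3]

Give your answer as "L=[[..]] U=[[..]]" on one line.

  R1 -= 3·R0 → [0,-1,2]
  R2 -= 3·R0 → [0,0,-3]
  R2 -= 0·R1 → [0,0,-3]

L=[[1,0,0],[3,1,0],[3,0,1]] U=[[-1,0,2],[0,-1,2],[0,0,-3]]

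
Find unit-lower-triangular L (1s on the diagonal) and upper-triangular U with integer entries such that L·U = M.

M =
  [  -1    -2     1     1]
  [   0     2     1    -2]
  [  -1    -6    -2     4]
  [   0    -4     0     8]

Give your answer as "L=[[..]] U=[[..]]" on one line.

L=[[1,0,0,0],[0,1,0,0],[1,-2,1,0],[0,-2,-2,1]] U=[[-1,-2,1,1],[0,2,1,-2],[0,0,-1,-1],[0,0,0,2]]

  row1 -= 0·row0 → [0,2,1,-2]
  row2 -= 1·row0 → [0,-4,-3,3]
  row3 -= 0·row0 → [0,-4,0,8]
  row2 -= -2·row1 → [0,0,-1,-1]
  row3 -= -2·row1 → [0,0,2,4]
  row3 -= -2·row2 → [0,0,0,2]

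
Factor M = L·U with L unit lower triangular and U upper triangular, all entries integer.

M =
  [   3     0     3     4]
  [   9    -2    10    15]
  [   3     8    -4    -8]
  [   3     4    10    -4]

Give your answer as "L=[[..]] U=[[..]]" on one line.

L=[[1,0,0,0],[3,1,0,0],[1,-4,1,0],[1,-2,-3,1]] U=[[3,0,3,4],[0,-2,1,3],[0,0,-3,0],[0,0,0,-2]]

  R1 -= 3·R0 → [0,-2,1,3]
  R2 -= 1·R0 → [0,8,-7,-12]
  R3 -= 1·R0 → [0,4,7,-8]
  R2 -= -4·R1 → [0,0,-3,0]
  R3 -= -2·R1 → [0,0,9,-2]
  R3 -= -3·R2 → [0,0,0,-2]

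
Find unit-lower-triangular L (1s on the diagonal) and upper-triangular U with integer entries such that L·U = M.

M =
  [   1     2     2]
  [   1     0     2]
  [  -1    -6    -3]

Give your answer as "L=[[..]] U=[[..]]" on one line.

L=[[1,0,0],[1,1,0],[-1,2,1]] U=[[1,2,2],[0,-2,0],[0,0,-1]]

  R1 -= 1·R0 → [0,-2,0]
  R2 -= -1·R0 → [0,-4,-1]
  R2 -= 2·R1 → [0,0,-1]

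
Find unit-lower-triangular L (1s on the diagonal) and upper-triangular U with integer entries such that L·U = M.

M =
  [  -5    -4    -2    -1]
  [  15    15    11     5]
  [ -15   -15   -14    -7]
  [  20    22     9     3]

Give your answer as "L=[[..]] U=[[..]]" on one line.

L=[[1,0,0,0],[-3,1,0,0],[3,-1,1,0],[-4,2,3,1]] U=[[-5,-4,-2,-1],[0,3,5,2],[0,0,-3,-2],[0,0,0,1]]

  r1 -= -3·r0 → [0,3,5,2]
  r2 -= 3·r0 → [0,-3,-8,-4]
  r3 -= -4·r0 → [0,6,1,-1]
  r2 -= -1·r1 → [0,0,-3,-2]
  r3 -= 2·r1 → [0,0,-9,-5]
  r3 -= 3·r2 → [0,0,0,1]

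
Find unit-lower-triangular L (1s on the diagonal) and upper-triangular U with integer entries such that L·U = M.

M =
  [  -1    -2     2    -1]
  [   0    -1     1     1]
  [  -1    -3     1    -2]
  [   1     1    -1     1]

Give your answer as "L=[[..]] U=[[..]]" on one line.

L=[[1,0,0,0],[0,1,0,0],[1,1,1,0],[-1,1,0,1]] U=[[-1,-2,2,-1],[0,-1,1,1],[0,0,-2,-2],[0,0,0,-1]]

  r1 -= 0·r0 → [0,-1,1,1]
  r2 -= 1·r0 → [0,-1,-1,-1]
  r3 -= -1·r0 → [0,-1,1,0]
  r2 -= 1·r1 → [0,0,-2,-2]
  r3 -= 1·r1 → [0,0,0,-1]
  r3 -= 0·r2 → [0,0,0,-1]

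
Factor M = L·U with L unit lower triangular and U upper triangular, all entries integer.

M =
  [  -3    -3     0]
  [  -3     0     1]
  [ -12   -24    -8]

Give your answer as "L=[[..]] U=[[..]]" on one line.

L=[[1,0,0],[1,1,0],[4,-4,1]] U=[[-3,-3,0],[0,3,1],[0,0,-4]]

  R1 -= 1·R0 → [0,3,1]
  R2 -= 4·R0 → [0,-12,-8]
  R2 -= -4·R1 → [0,0,-4]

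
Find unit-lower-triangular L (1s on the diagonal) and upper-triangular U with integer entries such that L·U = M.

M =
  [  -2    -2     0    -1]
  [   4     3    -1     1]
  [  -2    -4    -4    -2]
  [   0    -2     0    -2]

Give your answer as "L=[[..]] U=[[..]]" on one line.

  R1 -= -2·R0 → [0,-1,-1,-1]
  R2 -= 1·R0 → [0,-2,-4,-1]
  R3 -= 0·R0 → [0,-2,0,-2]
  R2 -= 2·R1 → [0,0,-2,1]
  R3 -= 2·R1 → [0,0,2,0]
  R3 -= -1·R2 → [0,0,0,1]

L=[[1,0,0,0],[-2,1,0,0],[1,2,1,0],[0,2,-1,1]] U=[[-2,-2,0,-1],[0,-1,-1,-1],[0,0,-2,1],[0,0,0,1]]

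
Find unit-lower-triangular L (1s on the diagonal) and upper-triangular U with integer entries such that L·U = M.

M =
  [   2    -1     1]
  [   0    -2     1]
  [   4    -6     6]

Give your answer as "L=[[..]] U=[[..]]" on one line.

  row1 -= 0·row0 → [0,-2,1]
  row2 -= 2·row0 → [0,-4,4]
  row2 -= 2·row1 → [0,0,2]

L=[[1,0,0],[0,1,0],[2,2,1]] U=[[2,-1,1],[0,-2,1],[0,0,2]]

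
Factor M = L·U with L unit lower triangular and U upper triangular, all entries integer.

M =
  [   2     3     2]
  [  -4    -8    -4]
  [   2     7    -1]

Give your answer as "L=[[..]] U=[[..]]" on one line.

  row1 -= -2·row0 → [0,-2,0]
  row2 -= 1·row0 → [0,4,-3]
  row2 -= -2·row1 → [0,0,-3]

L=[[1,0,0],[-2,1,0],[1,-2,1]] U=[[2,3,2],[0,-2,0],[0,0,-3]]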